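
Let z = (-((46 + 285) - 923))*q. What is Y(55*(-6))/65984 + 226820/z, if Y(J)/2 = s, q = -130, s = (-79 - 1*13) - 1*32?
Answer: -5853741/1983644 ≈ -2.9510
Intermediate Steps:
s = -124 (s = (-79 - 13) - 32 = -92 - 32 = -124)
Y(J) = -248 (Y(J) = 2*(-124) = -248)
z = -76960 (z = -((46 + 285) - 923)*(-130) = -(331 - 923)*(-130) = -1*(-592)*(-130) = 592*(-130) = -76960)
Y(55*(-6))/65984 + 226820/z = -248/65984 + 226820/(-76960) = -248*1/65984 + 226820*(-1/76960) = -31/8248 - 11341/3848 = -5853741/1983644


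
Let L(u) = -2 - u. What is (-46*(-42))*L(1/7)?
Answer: -4140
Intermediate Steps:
(-46*(-42))*L(1/7) = (-46*(-42))*(-2 - 1/7) = 1932*(-2 - 1*1/7) = 1932*(-2 - 1/7) = 1932*(-15/7) = -4140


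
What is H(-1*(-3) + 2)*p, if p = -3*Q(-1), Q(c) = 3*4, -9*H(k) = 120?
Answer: 480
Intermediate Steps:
H(k) = -40/3 (H(k) = -⅑*120 = -40/3)
Q(c) = 12
p = -36 (p = -3*12 = -36)
H(-1*(-3) + 2)*p = -40/3*(-36) = 480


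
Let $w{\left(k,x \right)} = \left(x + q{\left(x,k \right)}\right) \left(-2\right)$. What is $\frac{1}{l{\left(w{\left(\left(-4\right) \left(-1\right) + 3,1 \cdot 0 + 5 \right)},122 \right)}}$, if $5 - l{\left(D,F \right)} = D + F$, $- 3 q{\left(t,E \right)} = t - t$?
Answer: $- \frac{1}{107} \approx -0.0093458$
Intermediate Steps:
$q{\left(t,E \right)} = 0$ ($q{\left(t,E \right)} = - \frac{t - t}{3} = \left(- \frac{1}{3}\right) 0 = 0$)
$w{\left(k,x \right)} = - 2 x$ ($w{\left(k,x \right)} = \left(x + 0\right) \left(-2\right) = x \left(-2\right) = - 2 x$)
$l{\left(D,F \right)} = 5 - D - F$ ($l{\left(D,F \right)} = 5 - \left(D + F\right) = 5 - D - F$)
$\frac{1}{l{\left(w{\left(\left(-4\right) \left(-1\right) + 3,1 \cdot 0 + 5 \right)},122 \right)}} = \frac{1}{5 - - 2 \left(1 \cdot 0 + 5\right) - 122} = \frac{1}{5 - - 2 \left(0 + 5\right) - 122} = \frac{1}{5 - \left(-2\right) 5 - 122} = \frac{1}{5 - -10 - 122} = \frac{1}{5 + 10 - 122} = \frac{1}{-107} = - \frac{1}{107}$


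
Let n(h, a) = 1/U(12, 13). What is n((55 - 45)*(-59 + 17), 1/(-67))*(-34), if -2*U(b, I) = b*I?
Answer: 17/39 ≈ 0.43590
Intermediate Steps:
U(b, I) = -I*b/2 (U(b, I) = -b*I/2 = -I*b/2)
n(h, a) = -1/78 (n(h, a) = 1/(-½*13*12) = 1/(-78) = -1/78)
n((55 - 45)*(-59 + 17), 1/(-67))*(-34) = -1/78*(-34) = 17/39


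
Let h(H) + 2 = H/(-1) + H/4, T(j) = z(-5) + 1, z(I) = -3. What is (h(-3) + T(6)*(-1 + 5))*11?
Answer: -341/4 ≈ -85.250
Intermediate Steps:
T(j) = -2 (T(j) = -3 + 1 = -2)
h(H) = -2 - 3*H/4 (h(H) = -2 + (H/(-1) + H/4) = -2 + (H*(-1) + H*(1/4)) = -2 + (-H + H/4) = -2 - 3*H/4)
(h(-3) + T(6)*(-1 + 5))*11 = ((-2 - 3/4*(-3)) - 2*(-1 + 5))*11 = ((-2 + 9/4) - 2*4)*11 = (1/4 - 8)*11 = -31/4*11 = -341/4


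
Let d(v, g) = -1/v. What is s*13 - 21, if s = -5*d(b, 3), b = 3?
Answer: ⅔ ≈ 0.66667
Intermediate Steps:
s = 5/3 (s = -(-5)/3 = -5*(-⅓) = 5/3 ≈ 1.6667)
s*13 - 21 = (5/3)*13 - 21 = 65/3 - 21 = ⅔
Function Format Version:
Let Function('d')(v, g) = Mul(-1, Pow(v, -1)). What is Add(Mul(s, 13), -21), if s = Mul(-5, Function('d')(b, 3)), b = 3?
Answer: Rational(2, 3) ≈ 0.66667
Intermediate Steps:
s = Rational(5, 3) (s = Mul(-5, Mul(-1, Pow(3, -1))) = Mul(-5, Mul(-1, Rational(1, 3))) = Mul(-5, Rational(-1, 3)) = Rational(5, 3) ≈ 1.6667)
Add(Mul(s, 13), -21) = Add(Mul(Rational(5, 3), 13), -21) = Add(Rational(65, 3), -21) = Rational(2, 3)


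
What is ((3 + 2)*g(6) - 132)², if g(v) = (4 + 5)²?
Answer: 74529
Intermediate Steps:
g(v) = 81 (g(v) = 9² = 81)
((3 + 2)*g(6) - 132)² = ((3 + 2)*81 - 132)² = (5*81 - 132)² = (405 - 132)² = 273² = 74529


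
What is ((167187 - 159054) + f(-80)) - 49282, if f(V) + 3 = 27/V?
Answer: -3292187/80 ≈ -41152.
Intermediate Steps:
f(V) = -3 + 27/V
((167187 - 159054) + f(-80)) - 49282 = ((167187 - 159054) + (-3 + 27/(-80))) - 49282 = (8133 + (-3 + 27*(-1/80))) - 49282 = (8133 + (-3 - 27/80)) - 49282 = (8133 - 267/80) - 49282 = 650373/80 - 49282 = -3292187/80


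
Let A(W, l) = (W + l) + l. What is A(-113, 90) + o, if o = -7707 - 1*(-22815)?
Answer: 15175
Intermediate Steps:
o = 15108 (o = -7707 + 22815 = 15108)
A(W, l) = W + 2*l
A(-113, 90) + o = (-113 + 2*90) + 15108 = (-113 + 180) + 15108 = 67 + 15108 = 15175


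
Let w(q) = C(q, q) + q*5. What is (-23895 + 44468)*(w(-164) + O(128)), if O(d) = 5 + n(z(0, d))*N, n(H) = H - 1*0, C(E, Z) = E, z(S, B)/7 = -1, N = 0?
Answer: -20140967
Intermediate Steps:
z(S, B) = -7 (z(S, B) = 7*(-1) = -7)
n(H) = H (n(H) = H + 0 = H)
O(d) = 5 (O(d) = 5 - 7*0 = 5 + 0 = 5)
w(q) = 6*q (w(q) = q + q*5 = q + 5*q = 6*q)
(-23895 + 44468)*(w(-164) + O(128)) = (-23895 + 44468)*(6*(-164) + 5) = 20573*(-984 + 5) = 20573*(-979) = -20140967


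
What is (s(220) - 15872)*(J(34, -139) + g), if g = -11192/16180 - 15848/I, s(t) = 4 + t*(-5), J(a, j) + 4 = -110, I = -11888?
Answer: 5780860693692/3005435 ≈ 1.9235e+6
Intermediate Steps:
J(a, j) = -114 (J(a, j) = -4 - 110 = -114)
s(t) = 4 - 5*t
g = 3855317/6010870 (g = -11192/16180 - 15848/(-11888) = -11192*1/16180 - 15848*(-1/11888) = -2798/4045 + 1981/1486 = 3855317/6010870 ≈ 0.64139)
(s(220) - 15872)*(J(34, -139) + g) = ((4 - 5*220) - 15872)*(-114 + 3855317/6010870) = ((4 - 1100) - 15872)*(-681383863/6010870) = (-1096 - 15872)*(-681383863/6010870) = -16968*(-681383863/6010870) = 5780860693692/3005435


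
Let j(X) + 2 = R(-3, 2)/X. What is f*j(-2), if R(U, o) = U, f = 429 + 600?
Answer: -1029/2 ≈ -514.50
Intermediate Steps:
f = 1029
j(X) = -2 - 3/X
f*j(-2) = 1029*(-2 - 3/(-2)) = 1029*(-2 - 3*(-½)) = 1029*(-2 + 3/2) = 1029*(-½) = -1029/2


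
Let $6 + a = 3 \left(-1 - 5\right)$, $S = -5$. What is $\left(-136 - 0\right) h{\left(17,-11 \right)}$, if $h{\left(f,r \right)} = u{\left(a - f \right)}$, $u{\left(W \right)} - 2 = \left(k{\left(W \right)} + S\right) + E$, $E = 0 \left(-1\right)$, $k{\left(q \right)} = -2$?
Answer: $680$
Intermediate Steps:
$a = -24$ ($a = -6 + 3 \left(-1 - 5\right) = -6 + 3 \left(-6\right) = -6 - 18 = -24$)
$E = 0$
$u{\left(W \right)} = -5$ ($u{\left(W \right)} = 2 + \left(\left(-2 - 5\right) + 0\right) = 2 + \left(-7 + 0\right) = 2 - 7 = -5$)
$h{\left(f,r \right)} = -5$
$\left(-136 - 0\right) h{\left(17,-11 \right)} = \left(-136 - 0\right) \left(-5\right) = \left(-136 + 0\right) \left(-5\right) = \left(-136\right) \left(-5\right) = 680$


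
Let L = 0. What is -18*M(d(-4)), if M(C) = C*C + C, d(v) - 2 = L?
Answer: -108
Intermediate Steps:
d(v) = 2 (d(v) = 2 + 0 = 2)
M(C) = C + C² (M(C) = C² + C = C + C²)
-18*M(d(-4)) = -36*(1 + 2) = -36*3 = -18*6 = -108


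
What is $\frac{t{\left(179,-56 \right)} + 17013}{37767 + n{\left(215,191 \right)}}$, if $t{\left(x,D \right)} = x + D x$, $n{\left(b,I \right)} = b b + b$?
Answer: $\frac{7168}{84207} \approx 0.085124$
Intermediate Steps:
$n{\left(b,I \right)} = b + b^{2}$ ($n{\left(b,I \right)} = b^{2} + b = b + b^{2}$)
$\frac{t{\left(179,-56 \right)} + 17013}{37767 + n{\left(215,191 \right)}} = \frac{179 \left(1 - 56\right) + 17013}{37767 + 215 \left(1 + 215\right)} = \frac{179 \left(-55\right) + 17013}{37767 + 215 \cdot 216} = \frac{-9845 + 17013}{37767 + 46440} = \frac{7168}{84207}$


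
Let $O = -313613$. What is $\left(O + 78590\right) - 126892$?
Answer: $-361915$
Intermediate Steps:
$\left(O + 78590\right) - 126892 = \left(-313613 + 78590\right) - 126892 = -235023 - 126892 = -361915$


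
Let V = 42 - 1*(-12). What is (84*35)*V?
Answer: 158760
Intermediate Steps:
V = 54 (V = 42 + 12 = 54)
(84*35)*V = (84*35)*54 = 2940*54 = 158760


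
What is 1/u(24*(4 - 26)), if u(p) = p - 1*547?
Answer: -1/1075 ≈ -0.00093023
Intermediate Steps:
u(p) = -547 + p (u(p) = p - 547 = -547 + p)
1/u(24*(4 - 26)) = 1/(-547 + 24*(4 - 26)) = 1/(-547 + 24*(-22)) = 1/(-547 - 528) = 1/(-1075) = -1/1075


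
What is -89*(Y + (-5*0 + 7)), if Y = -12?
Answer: 445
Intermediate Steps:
-89*(Y + (-5*0 + 7)) = -89*(-12 + (-5*0 + 7)) = -89*(-12 + (0 + 7)) = -89*(-12 + 7) = -89*(-5) = 445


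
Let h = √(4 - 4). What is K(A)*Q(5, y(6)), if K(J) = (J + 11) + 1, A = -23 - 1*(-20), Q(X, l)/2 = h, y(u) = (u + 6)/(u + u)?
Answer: 0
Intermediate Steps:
y(u) = (6 + u)/(2*u) (y(u) = (6 + u)/((2*u)) = (6 + u)*(1/(2*u)) = (6 + u)/(2*u))
h = 0 (h = √0 = 0)
Q(X, l) = 0 (Q(X, l) = 2*0 = 0)
A = -3 (A = -23 + 20 = -3)
K(J) = 12 + J (K(J) = (11 + J) + 1 = 12 + J)
K(A)*Q(5, y(6)) = (12 - 3)*0 = 9*0 = 0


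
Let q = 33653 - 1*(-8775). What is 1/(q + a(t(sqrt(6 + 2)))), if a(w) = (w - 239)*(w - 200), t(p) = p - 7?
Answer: 46679/4357037246 + 453*sqrt(2)/4357037246 ≈ 1.0861e-5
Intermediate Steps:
t(p) = -7 + p
a(w) = (-239 + w)*(-200 + w)
q = 42428 (q = 33653 + 8775 = 42428)
1/(q + a(t(sqrt(6 + 2)))) = 1/(42428 + (47800 + (-7 + sqrt(6 + 2))**2 - 439*(-7 + sqrt(6 + 2)))) = 1/(42428 + (47800 + (-7 + sqrt(8))**2 - 439*(-7 + sqrt(8)))) = 1/(42428 + (47800 + (-7 + 2*sqrt(2))**2 - 439*(-7 + 2*sqrt(2)))) = 1/(42428 + (47800 + (-7 + 2*sqrt(2))**2 + (3073 - 878*sqrt(2)))) = 1/(42428 + (50873 + (-7 + 2*sqrt(2))**2 - 878*sqrt(2))) = 1/(93301 + (-7 + 2*sqrt(2))**2 - 878*sqrt(2))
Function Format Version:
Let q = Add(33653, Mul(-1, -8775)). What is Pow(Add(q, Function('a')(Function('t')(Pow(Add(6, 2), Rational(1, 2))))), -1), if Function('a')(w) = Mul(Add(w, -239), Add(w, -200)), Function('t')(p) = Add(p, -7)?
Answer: Add(Rational(46679, 4357037246), Mul(Rational(453, 4357037246), Pow(2, Rational(1, 2)))) ≈ 1.0861e-5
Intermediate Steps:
Function('t')(p) = Add(-7, p)
Function('a')(w) = Mul(Add(-239, w), Add(-200, w))
q = 42428 (q = Add(33653, 8775) = 42428)
Pow(Add(q, Function('a')(Function('t')(Pow(Add(6, 2), Rational(1, 2))))), -1) = Pow(Add(42428, Add(47800, Pow(Add(-7, Pow(Add(6, 2), Rational(1, 2))), 2), Mul(-439, Add(-7, Pow(Add(6, 2), Rational(1, 2)))))), -1) = Pow(Add(42428, Add(47800, Pow(Add(-7, Pow(8, Rational(1, 2))), 2), Mul(-439, Add(-7, Pow(8, Rational(1, 2)))))), -1) = Pow(Add(42428, Add(47800, Pow(Add(-7, Mul(2, Pow(2, Rational(1, 2)))), 2), Mul(-439, Add(-7, Mul(2, Pow(2, Rational(1, 2))))))), -1) = Pow(Add(42428, Add(47800, Pow(Add(-7, Mul(2, Pow(2, Rational(1, 2)))), 2), Add(3073, Mul(-878, Pow(2, Rational(1, 2)))))), -1) = Pow(Add(42428, Add(50873, Pow(Add(-7, Mul(2, Pow(2, Rational(1, 2)))), 2), Mul(-878, Pow(2, Rational(1, 2))))), -1) = Pow(Add(93301, Pow(Add(-7, Mul(2, Pow(2, Rational(1, 2)))), 2), Mul(-878, Pow(2, Rational(1, 2)))), -1)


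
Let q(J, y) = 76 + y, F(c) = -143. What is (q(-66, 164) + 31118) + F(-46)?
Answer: 31215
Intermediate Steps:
(q(-66, 164) + 31118) + F(-46) = ((76 + 164) + 31118) - 143 = (240 + 31118) - 143 = 31358 - 143 = 31215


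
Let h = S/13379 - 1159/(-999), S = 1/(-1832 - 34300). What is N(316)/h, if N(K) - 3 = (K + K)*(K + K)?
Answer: 9185425249366764/26679629593 ≈ 3.4429e+5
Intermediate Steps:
S = -1/36132 (S = 1/(-36132) = -1/36132 ≈ -2.7676e-5)
N(K) = 3 + 4*K² (N(K) = 3 + (K + K)*(K + K) = 3 + (2*K)*(2*K) = 3 + 4*K²)
h = 186757407151/160975539324 (h = -1/36132/13379 - 1159/(-999) = -1/36132*1/13379 - 1159*(-1/999) = -1/483410028 + 1159/999 = 186757407151/160975539324 ≈ 1.1602)
N(316)/h = (3 + 4*316²)/(186757407151/160975539324) = (3 + 4*99856)*(160975539324/186757407151) = (3 + 399424)*(160975539324/186757407151) = 399427*(160975539324/186757407151) = 9185425249366764/26679629593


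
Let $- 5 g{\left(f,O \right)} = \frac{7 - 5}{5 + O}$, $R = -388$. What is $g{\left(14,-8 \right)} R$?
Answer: $- \frac{776}{15} \approx -51.733$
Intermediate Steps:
$g{\left(f,O \right)} = - \frac{2}{5 \left(5 + O\right)}$ ($g{\left(f,O \right)} = - \frac{\left(7 - 5\right) \frac{1}{5 + O}}{5} = - \frac{2 \frac{1}{5 + O}}{5} = - \frac{2}{5 \left(5 + O\right)}$)
$g{\left(14,-8 \right)} R = - \frac{2}{25 + 5 \left(-8\right)} \left(-388\right) = - \frac{2}{25 - 40} \left(-388\right) = - \frac{2}{-15} \left(-388\right) = \left(-2\right) \left(- \frac{1}{15}\right) \left(-388\right) = \frac{2}{15} \left(-388\right) = - \frac{776}{15}$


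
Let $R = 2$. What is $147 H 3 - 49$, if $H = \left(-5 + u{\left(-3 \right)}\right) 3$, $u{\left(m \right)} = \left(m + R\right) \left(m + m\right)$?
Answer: $1274$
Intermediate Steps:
$u{\left(m \right)} = 2 m \left(2 + m\right)$ ($u{\left(m \right)} = \left(m + 2\right) \left(m + m\right) = \left(2 + m\right) 2 m = 2 m \left(2 + m\right)$)
$H = 3$ ($H = \left(-5 + 2 \left(-3\right) \left(2 - 3\right)\right) 3 = \left(-5 + 2 \left(-3\right) \left(-1\right)\right) 3 = \left(-5 + 6\right) 3 = 1 \cdot 3 = 3$)
$147 H 3 - 49 = 147 \cdot 3 \cdot 3 - 49 = 147 \cdot 9 - 49 = 1323 - 49 = 1274$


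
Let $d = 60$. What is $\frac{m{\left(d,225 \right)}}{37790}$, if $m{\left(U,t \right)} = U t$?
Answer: $\frac{1350}{3779} \approx 0.35724$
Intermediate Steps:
$\frac{m{\left(d,225 \right)}}{37790} = \frac{60 \cdot 225}{37790} = 13500 \cdot \frac{1}{37790} = \frac{1350}{3779}$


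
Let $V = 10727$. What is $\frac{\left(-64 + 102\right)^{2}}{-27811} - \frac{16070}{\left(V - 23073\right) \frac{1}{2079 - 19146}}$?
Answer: $- \frac{3813824371607}{171677303} \approx -22215.0$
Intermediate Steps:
$\frac{\left(-64 + 102\right)^{2}}{-27811} - \frac{16070}{\left(V - 23073\right) \frac{1}{2079 - 19146}} = \frac{\left(-64 + 102\right)^{2}}{-27811} - \frac{16070}{\left(10727 - 23073\right) \frac{1}{2079 - 19146}} = 38^{2} \left(- \frac{1}{27811}\right) - \frac{16070}{\left(-12346\right) \frac{1}{-17067}} = 1444 \left(- \frac{1}{27811}\right) - \frac{16070}{\left(-12346\right) \left(- \frac{1}{17067}\right)} = - \frac{1444}{27811} - \frac{16070}{\frac{12346}{17067}} = - \frac{1444}{27811} - \frac{137133345}{6173} = - \frac{3813824371607}{171677303}$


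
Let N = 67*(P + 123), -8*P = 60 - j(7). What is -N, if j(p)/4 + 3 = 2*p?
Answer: -8107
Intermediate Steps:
j(p) = -12 + 8*p (j(p) = -12 + 4*(2*p) = -12 + 8*p)
P = -2 (P = -(60 - (-12 + 8*7))/8 = -(60 - (-12 + 56))/8 = -(60 - 1*44)/8 = -(60 - 44)/8 = -⅛*16 = -2)
N = 8107 (N = 67*(-2 + 123) = 67*121 = 8107)
-N = -1*8107 = -8107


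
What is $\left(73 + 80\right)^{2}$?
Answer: $23409$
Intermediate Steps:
$\left(73 + 80\right)^{2} = 153^{2} = 23409$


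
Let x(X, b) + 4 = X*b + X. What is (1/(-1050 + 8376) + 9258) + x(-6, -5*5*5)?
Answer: 73245349/7326 ≈ 9998.0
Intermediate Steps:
x(X, b) = -4 + X + X*b (x(X, b) = -4 + (X*b + X) = -4 + (X + X*b) = -4 + X + X*b)
(1/(-1050 + 8376) + 9258) + x(-6, -5*5*5) = (1/(-1050 + 8376) + 9258) + (-4 - 6 - 6*(-5*5)*5) = (1/7326 + 9258) + (-4 - 6 - (-150)*5) = (1/7326 + 9258) + (-4 - 6 - 6*(-125)) = 67824109/7326 + (-4 - 6 + 750) = 67824109/7326 + 740 = 73245349/7326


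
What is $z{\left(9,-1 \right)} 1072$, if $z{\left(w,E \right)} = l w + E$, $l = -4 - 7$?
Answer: $-107200$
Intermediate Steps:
$l = -11$ ($l = -4 - 7 = -11$)
$z{\left(w,E \right)} = E - 11 w$ ($z{\left(w,E \right)} = - 11 w + E = E - 11 w$)
$z{\left(9,-1 \right)} 1072 = \left(-1 - 99\right) 1072 = \left(-100\right) 1072 = -107200$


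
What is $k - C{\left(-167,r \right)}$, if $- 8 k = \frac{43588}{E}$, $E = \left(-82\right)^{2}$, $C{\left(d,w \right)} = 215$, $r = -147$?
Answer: $- \frac{2902217}{13448} \approx -215.81$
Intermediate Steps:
$E = 6724$
$k = - \frac{10897}{13448}$ ($k = - \frac{43588 \cdot \frac{1}{6724}}{8} = \left(- \frac{1}{8}\right) \frac{10897}{1681} = - \frac{10897}{13448} \approx -0.81031$)
$k - C{\left(-167,r \right)} = - \frac{10897}{13448} - 215 = - \frac{2902217}{13448}$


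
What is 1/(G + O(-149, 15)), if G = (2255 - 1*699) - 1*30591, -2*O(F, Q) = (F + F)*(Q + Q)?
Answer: -1/24565 ≈ -4.0708e-5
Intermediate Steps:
O(F, Q) = -2*F*Q (O(F, Q) = -(F + F)*(Q + Q)/2 = -2*F*2*Q/2 = -2*F*Q)
G = -29035 (G = (2255 - 699) - 30591 = 1556 - 30591 = -29035)
1/(G + O(-149, 15)) = 1/(-29035 - 2*(-149)*15) = 1/(-29035 + 4470) = 1/(-24565) = -1/24565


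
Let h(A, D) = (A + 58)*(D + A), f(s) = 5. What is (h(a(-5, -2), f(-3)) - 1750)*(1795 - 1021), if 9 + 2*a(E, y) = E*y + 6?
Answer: -1899783/2 ≈ -9.4989e+5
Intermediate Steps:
a(E, y) = -3/2 + E*y/2 (a(E, y) = -9/2 + (E*y + 6)/2 = -9/2 + (6 + E*y)/2 = -9/2 + (3 + E*y/2) = -3/2 + E*y/2)
h(A, D) = (58 + A)*(A + D)
(h(a(-5, -2), f(-3)) - 1750)*(1795 - 1021) = (((-3/2 + (½)*(-5)*(-2))² + 58*(-3/2 + (½)*(-5)*(-2)) + 58*5 + (-3/2 + (½)*(-5)*(-2))*5) - 1750)*(1795 - 1021) = (((-3/2 + 5)² + 58*(-3/2 + 5) + 290 + (-3/2 + 5)*5) - 1750)*774 = (((7/2)² + 58*(7/2) + 290 + (7/2)*5) - 1750)*774 = ((49/4 + 203 + 290 + 35/2) - 1750)*774 = (2091/4 - 1750)*774 = -4909/4*774 = -1899783/2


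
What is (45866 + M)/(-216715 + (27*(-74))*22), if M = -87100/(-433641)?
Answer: -1529958862/8695202547 ≈ -0.17595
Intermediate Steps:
M = 6700/33357 (M = -87100*(-1/433641) = 6700/33357 ≈ 0.20086)
(45866 + M)/(-216715 + (27*(-74))*22) = (45866 + 6700/33357)/(-216715 + (27*(-74))*22) = 1529958862/(33357*(-216715 - 1998*22)) = 1529958862/(33357*(-216715 - 43956)) = (1529958862/33357)/(-260671) = (1529958862/33357)*(-1/260671) = -1529958862/8695202547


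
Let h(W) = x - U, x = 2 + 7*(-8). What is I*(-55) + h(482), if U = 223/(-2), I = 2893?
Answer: -318115/2 ≈ -1.5906e+5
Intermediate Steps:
x = -54 (x = 2 - 56 = -54)
U = -223/2 (U = 223*(-1/2) = -223/2 ≈ -111.50)
h(W) = 115/2 (h(W) = -54 - 1*(-223/2) = -54 + 223/2 = 115/2)
I*(-55) + h(482) = 2893*(-55) + 115/2 = -159115 + 115/2 = -318115/2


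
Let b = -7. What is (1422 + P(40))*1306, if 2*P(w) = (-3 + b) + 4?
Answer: 1853214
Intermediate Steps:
P(w) = -3 (P(w) = ((-3 - 7) + 4)/2 = (-10 + 4)/2 = (1/2)*(-6) = -3)
(1422 + P(40))*1306 = (1422 - 3)*1306 = 1419*1306 = 1853214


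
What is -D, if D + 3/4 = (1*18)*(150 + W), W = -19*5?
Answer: -3957/4 ≈ -989.25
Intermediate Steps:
W = -95
D = 3957/4 (D = -¾ + (1*18)*(150 - 95) = -¾ + 18*55 = -¾ + 990 = 3957/4 ≈ 989.25)
-D = -1*3957/4 = -3957/4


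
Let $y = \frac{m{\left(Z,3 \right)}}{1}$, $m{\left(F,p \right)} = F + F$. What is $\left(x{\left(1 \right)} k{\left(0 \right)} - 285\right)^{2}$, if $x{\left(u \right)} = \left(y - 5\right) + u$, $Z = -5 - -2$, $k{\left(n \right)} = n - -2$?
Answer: $93025$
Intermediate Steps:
$k{\left(n \right)} = 2 + n$ ($k{\left(n \right)} = n + 2 = 2 + n$)
$Z = -3$ ($Z = -5 + 2 = -3$)
$m{\left(F,p \right)} = 2 F$
$y = -6$ ($y = \frac{2 \left(-3\right)}{1} = \left(-6\right) 1 = -6$)
$x{\left(u \right)} = -11 + u$ ($x{\left(u \right)} = \left(-6 - 5\right) + u = -11 + u$)
$\left(x{\left(1 \right)} k{\left(0 \right)} - 285\right)^{2} = \left(\left(-11 + 1\right) \left(2 + 0\right) - 285\right)^{2} = \left(\left(-10\right) 2 - 285\right)^{2} = \left(-20 - 285\right)^{2} = \left(-305\right)^{2} = 93025$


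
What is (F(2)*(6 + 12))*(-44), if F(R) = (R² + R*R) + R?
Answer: -7920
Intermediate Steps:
F(R) = R + 2*R² (F(R) = (R² + R²) + R = 2*R² + R = R + 2*R²)
(F(2)*(6 + 12))*(-44) = ((2*(1 + 2*2))*(6 + 12))*(-44) = ((2*(1 + 4))*18)*(-44) = ((2*5)*18)*(-44) = (10*18)*(-44) = 180*(-44) = -7920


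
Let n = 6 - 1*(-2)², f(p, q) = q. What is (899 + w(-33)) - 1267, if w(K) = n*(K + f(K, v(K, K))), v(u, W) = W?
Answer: -500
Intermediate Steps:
n = 2 (n = 6 - 1*4 = 6 - 4 = 2)
w(K) = 4*K (w(K) = 2*(K + K) = 2*(2*K) = 4*K)
(899 + w(-33)) - 1267 = (899 + 4*(-33)) - 1267 = (899 - 132) - 1267 = 767 - 1267 = -500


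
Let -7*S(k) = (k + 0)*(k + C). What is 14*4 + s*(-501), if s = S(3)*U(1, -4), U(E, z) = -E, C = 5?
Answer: -11632/7 ≈ -1661.7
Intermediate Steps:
S(k) = -k*(5 + k)/7 (S(k) = -(k + 0)*(k + 5)/7 = -k*(5 + k)/7)
s = 24/7 (s = (-⅐*3*(5 + 3))*(-1*1) = -⅐*3*8*(-1) = -24/7*(-1) = 24/7 ≈ 3.4286)
14*4 + s*(-501) = 14*4 + (24/7)*(-501) = 56 - 12024/7 = -11632/7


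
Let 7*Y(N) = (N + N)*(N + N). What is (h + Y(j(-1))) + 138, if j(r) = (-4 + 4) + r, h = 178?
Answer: 2216/7 ≈ 316.57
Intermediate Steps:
j(r) = r (j(r) = 0 + r = r)
Y(N) = 4*N²/7 (Y(N) = ((N + N)*(N + N))/7 = ((2*N)*(2*N))/7 = (4*N²)/7 = 4*N²/7)
(h + Y(j(-1))) + 138 = (178 + (4/7)*(-1)²) + 138 = (178 + (4/7)*1) + 138 = (178 + 4/7) + 138 = 1250/7 + 138 = 2216/7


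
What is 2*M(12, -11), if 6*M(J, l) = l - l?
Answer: 0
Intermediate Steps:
M(J, l) = 0 (M(J, l) = (l - l)/6 = (⅙)*0 = 0)
2*M(12, -11) = 2*0 = 0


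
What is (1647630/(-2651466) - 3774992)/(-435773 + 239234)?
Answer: 1668210764317/86852746029 ≈ 19.207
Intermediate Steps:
(1647630/(-2651466) - 3774992)/(-435773 + 239234) = (1647630*(-1/2651466) - 3774992)/(-196539) = (-274605/441911 - 3774992)*(-1/196539) = -1668210764317/441911*(-1/196539) = 1668210764317/86852746029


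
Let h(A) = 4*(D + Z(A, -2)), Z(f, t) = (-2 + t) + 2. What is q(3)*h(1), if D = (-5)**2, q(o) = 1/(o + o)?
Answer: 46/3 ≈ 15.333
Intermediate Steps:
Z(f, t) = t
q(o) = 1/(2*o)
D = 25
h(A) = 92 (h(A) = 4*(25 - 2) = 4*23 = 92)
q(3)*h(1) = ((1/2)/3)*92 = ((1/2)*(1/3))*92 = (1/6)*92 = 46/3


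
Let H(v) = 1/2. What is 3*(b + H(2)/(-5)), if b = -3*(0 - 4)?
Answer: 357/10 ≈ 35.700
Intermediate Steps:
H(v) = 1/2
b = 12 (b = -3*(-4) = 12)
3*(b + H(2)/(-5)) = 3*(12 + (1/2)/(-5)) = 3*(12 + (1/2)*(-1/5)) = 3*(12 - 1/10) = 3*(119/10) = 357/10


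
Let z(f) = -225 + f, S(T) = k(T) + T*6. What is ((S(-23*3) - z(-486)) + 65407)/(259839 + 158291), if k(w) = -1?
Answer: 65703/418130 ≈ 0.15714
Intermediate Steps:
S(T) = -1 + 6*T (S(T) = -1 + T*6 = -1 + 6*T)
((S(-23*3) - z(-486)) + 65407)/(259839 + 158291) = (((-1 + 6*(-23*3)) - (-225 - 486)) + 65407)/(259839 + 158291) = (((-1 + 6*(-69)) - 1*(-711)) + 65407)/418130 = (((-1 - 414) + 711) + 65407)*(1/418130) = ((-415 + 711) + 65407)*(1/418130) = (296 + 65407)*(1/418130) = 65703*(1/418130) = 65703/418130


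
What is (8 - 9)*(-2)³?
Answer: 8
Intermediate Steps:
(8 - 9)*(-2)³ = -1*(-8) = 8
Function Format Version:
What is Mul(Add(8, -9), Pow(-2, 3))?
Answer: 8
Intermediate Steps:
Mul(Add(8, -9), Pow(-2, 3)) = Mul(-1, -8) = 8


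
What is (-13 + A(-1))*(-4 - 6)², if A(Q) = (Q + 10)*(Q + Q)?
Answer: -3100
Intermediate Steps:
A(Q) = 2*Q*(10 + Q) (A(Q) = (10 + Q)*(2*Q) = 2*Q*(10 + Q))
(-13 + A(-1))*(-4 - 6)² = (-13 + 2*(-1)*(10 - 1))*(-4 - 6)² = (-13 + 2*(-1)*9)*(-10)² = (-13 - 18)*100 = -31*100 = -3100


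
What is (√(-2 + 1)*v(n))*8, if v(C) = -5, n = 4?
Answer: -40*I ≈ -40.0*I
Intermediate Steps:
(√(-2 + 1)*v(n))*8 = (√(-2 + 1)*(-5))*8 = (√(-1)*(-5))*8 = (I*(-5))*8 = -5*I*8 = -40*I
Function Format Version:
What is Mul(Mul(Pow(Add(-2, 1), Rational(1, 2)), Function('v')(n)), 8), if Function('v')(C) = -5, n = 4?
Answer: Mul(-40, I) ≈ Mul(-40.000, I)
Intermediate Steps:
Mul(Mul(Pow(Add(-2, 1), Rational(1, 2)), Function('v')(n)), 8) = Mul(Mul(Pow(Add(-2, 1), Rational(1, 2)), -5), 8) = Mul(Mul(Pow(-1, Rational(1, 2)), -5), 8) = Mul(Mul(I, -5), 8) = Mul(Mul(-5, I), 8) = Mul(-40, I)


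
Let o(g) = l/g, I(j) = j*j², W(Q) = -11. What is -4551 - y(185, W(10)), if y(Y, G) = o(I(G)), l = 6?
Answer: -6057375/1331 ≈ -4551.0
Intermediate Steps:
I(j) = j³
o(g) = 6/g
y(Y, G) = 6/G³ (y(Y, G) = 6/(G³) = 6/G³)
-4551 - y(185, W(10)) = -4551 - 6/(-11)³ = -4551 - 6*(-1)/1331 = -4551 - 1*(-6/1331) = -4551 + 6/1331 = -6057375/1331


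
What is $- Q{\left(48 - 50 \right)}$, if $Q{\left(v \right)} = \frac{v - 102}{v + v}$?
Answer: $-26$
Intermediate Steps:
$Q{\left(v \right)} = \frac{-102 + v}{2 v}$
$- Q{\left(48 - 50 \right)} = - \frac{-102 + \left(48 - 50\right)}{2 \left(48 - 50\right)} = - \frac{-102 - 2}{2 \left(-2\right)} = - \frac{\left(-1\right) \left(-104\right)}{2 \cdot 2} = \left(-1\right) 26 = -26$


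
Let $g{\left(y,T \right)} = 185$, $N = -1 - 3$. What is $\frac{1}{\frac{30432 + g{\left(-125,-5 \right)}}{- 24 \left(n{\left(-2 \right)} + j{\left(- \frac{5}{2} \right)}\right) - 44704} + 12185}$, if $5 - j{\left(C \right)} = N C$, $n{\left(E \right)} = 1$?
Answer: $\frac{2624}{31971639} \approx 8.2073 \cdot 10^{-5}$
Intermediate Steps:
$N = -4$ ($N = -1 - 3 = -4$)
$j{\left(C \right)} = 5 + 4 C$ ($j{\left(C \right)} = 5 - - 4 C = 5 + 4 C$)
$\frac{1}{\frac{30432 + g{\left(-125,-5 \right)}}{- 24 \left(n{\left(-2 \right)} + j{\left(- \frac{5}{2} \right)}\right) - 44704} + 12185} = \frac{1}{\frac{30432 + 185}{- 24 \left(1 + \left(5 + 4 \left(- \frac{5}{2}\right)\right)\right) - 44704} + 12185} = \frac{1}{\frac{30617}{- 24 \left(1 + \left(5 + 4 \left(\left(-5\right) \frac{1}{2}\right)\right)\right) - 44704} + 12185} = \frac{1}{\frac{30617}{- 24 \left(1 + \left(5 + 4 \left(- \frac{5}{2}\right)\right)\right) - 44704} + 12185} = \frac{1}{\frac{30617}{- 24 \left(1 + \left(5 - 10\right)\right) - 44704} + 12185} = \frac{1}{\frac{30617}{- 24 \left(1 - 5\right) - 44704} + 12185} = \frac{1}{\frac{30617}{\left(-24\right) \left(-4\right) - 44704} + 12185} = \frac{1}{\frac{30617}{96 - 44704} + 12185} = \frac{1}{\frac{30617}{-44608} + 12185} = \frac{1}{30617 \left(- \frac{1}{44608}\right) + 12185} = \frac{1}{- \frac{1801}{2624} + 12185} = \frac{1}{\frac{31971639}{2624}} = \frac{2624}{31971639}$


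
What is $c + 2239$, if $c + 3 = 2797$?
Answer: $5033$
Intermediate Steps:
$c = 2794$ ($c = -3 + 2797 = 2794$)
$c + 2239 = 2794 + 2239 = 5033$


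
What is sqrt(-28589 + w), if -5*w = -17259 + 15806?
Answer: 2*I*sqrt(176865)/5 ≈ 168.22*I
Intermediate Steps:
w = 1453/5 (w = -(-17259 + 15806)/5 = -1/5*(-1453) = 1453/5 ≈ 290.60)
sqrt(-28589 + w) = sqrt(-28589 + 1453/5) = sqrt(-141492/5) = 2*I*sqrt(176865)/5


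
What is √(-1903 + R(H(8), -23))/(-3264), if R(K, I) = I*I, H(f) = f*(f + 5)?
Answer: -I*√1374/3264 ≈ -0.011356*I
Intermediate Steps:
H(f) = f*(5 + f)
R(K, I) = I²
√(-1903 + R(H(8), -23))/(-3264) = √(-1903 + (-23)²)/(-3264) = √(-1903 + 529)*(-1/3264) = √(-1374)*(-1/3264) = (I*√1374)*(-1/3264) = -I*√1374/3264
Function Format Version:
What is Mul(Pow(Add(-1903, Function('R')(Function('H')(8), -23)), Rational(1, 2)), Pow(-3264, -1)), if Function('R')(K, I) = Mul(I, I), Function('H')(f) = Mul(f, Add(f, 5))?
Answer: Mul(Rational(-1, 3264), I, Pow(1374, Rational(1, 2))) ≈ Mul(-0.011356, I)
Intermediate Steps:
Function('H')(f) = Mul(f, Add(5, f))
Function('R')(K, I) = Pow(I, 2)
Mul(Pow(Add(-1903, Function('R')(Function('H')(8), -23)), Rational(1, 2)), Pow(-3264, -1)) = Mul(Pow(Add(-1903, Pow(-23, 2)), Rational(1, 2)), Pow(-3264, -1)) = Mul(Pow(Add(-1903, 529), Rational(1, 2)), Rational(-1, 3264)) = Mul(Pow(-1374, Rational(1, 2)), Rational(-1, 3264)) = Mul(Mul(I, Pow(1374, Rational(1, 2))), Rational(-1, 3264)) = Mul(Rational(-1, 3264), I, Pow(1374, Rational(1, 2)))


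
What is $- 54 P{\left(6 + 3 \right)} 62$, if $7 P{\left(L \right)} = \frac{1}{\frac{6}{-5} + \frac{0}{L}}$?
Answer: $\frac{2790}{7} \approx 398.57$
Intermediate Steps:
$P{\left(L \right)} = - \frac{5}{42}$ ($P{\left(L \right)} = \frac{1}{7 \left(\frac{6}{-5} + \frac{0}{L}\right)} = \frac{1}{7 \left(6 \left(- \frac{1}{5}\right) + 0\right)} = \frac{1}{7 \left(- \frac{6}{5} + 0\right)} = \frac{1}{7 \left(- \frac{6}{5}\right)} = \frac{1}{7} \left(- \frac{5}{6}\right) = - \frac{5}{42}$)
$- 54 P{\left(6 + 3 \right)} 62 = - 54 \left(- \frac{5}{42}\right) 62 = - \frac{\left(-45\right) 62}{7} = \left(-1\right) \left(- \frac{2790}{7}\right) = \frac{2790}{7}$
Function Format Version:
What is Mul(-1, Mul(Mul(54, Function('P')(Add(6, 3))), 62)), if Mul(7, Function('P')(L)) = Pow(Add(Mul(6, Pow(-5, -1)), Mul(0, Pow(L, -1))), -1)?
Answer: Rational(2790, 7) ≈ 398.57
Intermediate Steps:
Function('P')(L) = Rational(-5, 42) (Function('P')(L) = Mul(Rational(1, 7), Pow(Add(Mul(6, Pow(-5, -1)), Mul(0, Pow(L, -1))), -1)) = Mul(Rational(1, 7), Pow(Add(Mul(6, Rational(-1, 5)), 0), -1)) = Mul(Rational(1, 7), Pow(Add(Rational(-6, 5), 0), -1)) = Mul(Rational(1, 7), Pow(Rational(-6, 5), -1)) = Mul(Rational(1, 7), Rational(-5, 6)) = Rational(-5, 42))
Mul(-1, Mul(Mul(54, Function('P')(Add(6, 3))), 62)) = Mul(-1, Mul(Mul(54, Rational(-5, 42)), 62)) = Mul(-1, Mul(Rational(-45, 7), 62)) = Mul(-1, Rational(-2790, 7)) = Rational(2790, 7)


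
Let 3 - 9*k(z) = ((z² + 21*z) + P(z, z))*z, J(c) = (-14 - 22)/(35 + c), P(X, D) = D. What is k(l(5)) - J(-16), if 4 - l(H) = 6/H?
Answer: -414151/21375 ≈ -19.375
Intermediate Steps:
l(H) = 4 - 6/H
J(c) = -36/(35 + c)
k(z) = ⅓ - z*(z² + 22*z)/9 (k(z) = ⅓ - ((z² + 21*z) + z)*z/9 = ⅓ - (z² + 22*z)*z/9 = ⅓ - z*(z² + 22*z)/9)
k(l(5)) - J(-16) = (⅓ - 22*(4 - 6/5)²/9 - (4 - 6/5)³/9) - (-36)/(35 - 16) = (⅓ - 22*(4 - 6*⅕)²/9 - (4 - 6*⅕)³/9) - (-36)/19 = (⅓ - 22*(4 - 6/5)²/9 - (4 - 6/5)³/9) - (-36)/19 = (⅓ - 22*(14/5)²/9 - (14/5)³/9) - 1*(-36/19) = (⅓ - 22/9*196/25 - ⅑*2744/125) + 36/19 = (⅓ - 4312/225 - 2744/1125) + 36/19 = -23929/1125 + 36/19 = -414151/21375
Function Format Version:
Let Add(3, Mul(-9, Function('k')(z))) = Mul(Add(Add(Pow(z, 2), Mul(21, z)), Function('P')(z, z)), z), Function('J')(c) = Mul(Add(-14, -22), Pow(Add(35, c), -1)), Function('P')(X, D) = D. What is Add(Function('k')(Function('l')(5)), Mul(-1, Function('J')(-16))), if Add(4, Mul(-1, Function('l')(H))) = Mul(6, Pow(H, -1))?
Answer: Rational(-414151, 21375) ≈ -19.375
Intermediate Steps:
Function('l')(H) = Add(4, Mul(-6, Pow(H, -1))) (Function('l')(H) = Add(4, Mul(-1, Mul(6, Pow(H, -1)))) = Add(4, Mul(-6, Pow(H, -1))))
Function('J')(c) = Mul(-36, Pow(Add(35, c), -1))
Function('k')(z) = Add(Rational(1, 3), Mul(Rational(-1, 9), z, Add(Pow(z, 2), Mul(22, z)))) (Function('k')(z) = Add(Rational(1, 3), Mul(Rational(-1, 9), Mul(Add(Add(Pow(z, 2), Mul(21, z)), z), z))) = Add(Rational(1, 3), Mul(Rational(-1, 9), Mul(Add(Pow(z, 2), Mul(22, z)), z))) = Add(Rational(1, 3), Mul(Rational(-1, 9), Mul(z, Add(Pow(z, 2), Mul(22, z))))) = Add(Rational(1, 3), Mul(Rational(-1, 9), z, Add(Pow(z, 2), Mul(22, z)))))
Add(Function('k')(Function('l')(5)), Mul(-1, Function('J')(-16))) = Add(Add(Rational(1, 3), Mul(Rational(-22, 9), Pow(Add(4, Mul(-6, Pow(5, -1))), 2)), Mul(Rational(-1, 9), Pow(Add(4, Mul(-6, Pow(5, -1))), 3))), Mul(-1, Mul(-36, Pow(Add(35, -16), -1)))) = Add(Add(Rational(1, 3), Mul(Rational(-22, 9), Pow(Add(4, Mul(-6, Rational(1, 5))), 2)), Mul(Rational(-1, 9), Pow(Add(4, Mul(-6, Rational(1, 5))), 3))), Mul(-1, Mul(-36, Pow(19, -1)))) = Add(Add(Rational(1, 3), Mul(Rational(-22, 9), Pow(Add(4, Rational(-6, 5)), 2)), Mul(Rational(-1, 9), Pow(Add(4, Rational(-6, 5)), 3))), Mul(-1, Mul(-36, Rational(1, 19)))) = Add(Add(Rational(1, 3), Mul(Rational(-22, 9), Pow(Rational(14, 5), 2)), Mul(Rational(-1, 9), Pow(Rational(14, 5), 3))), Mul(-1, Rational(-36, 19))) = Add(Add(Rational(1, 3), Mul(Rational(-22, 9), Rational(196, 25)), Mul(Rational(-1, 9), Rational(2744, 125))), Rational(36, 19)) = Add(Add(Rational(1, 3), Rational(-4312, 225), Rational(-2744, 1125)), Rational(36, 19)) = Add(Rational(-23929, 1125), Rational(36, 19)) = Rational(-414151, 21375)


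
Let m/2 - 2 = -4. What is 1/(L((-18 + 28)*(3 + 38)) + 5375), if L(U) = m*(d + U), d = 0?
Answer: 1/3735 ≈ 0.00026774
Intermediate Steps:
m = -4 (m = 4 + 2*(-4) = 4 - 8 = -4)
L(U) = -4*U (L(U) = -4*(0 + U) = -4*U)
1/(L((-18 + 28)*(3 + 38)) + 5375) = 1/(-4*(-18 + 28)*(3 + 38) + 5375) = 1/(-40*41 + 5375) = 1/(-4*410 + 5375) = 1/(-1640 + 5375) = 1/3735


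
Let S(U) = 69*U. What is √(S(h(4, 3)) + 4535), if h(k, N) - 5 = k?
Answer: 2*√1289 ≈ 71.805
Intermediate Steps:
h(k, N) = 5 + k
√(S(h(4, 3)) + 4535) = √(69*(5 + 4) + 4535) = √(69*9 + 4535) = √(621 + 4535) = √5156 = 2*√1289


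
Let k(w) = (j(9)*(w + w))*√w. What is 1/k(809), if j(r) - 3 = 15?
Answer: √809/23561316 ≈ 1.2072e-6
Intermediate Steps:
j(r) = 18 (j(r) = 3 + 15 = 18)
k(w) = 36*w^(3/2) (k(w) = (18*(w + w))*√w = (18*(2*w))*√w = (36*w)*√w = 36*w^(3/2))
1/k(809) = 1/(36*809^(3/2)) = 1/(36*(809*√809)) = 1/(29124*√809) = √809/23561316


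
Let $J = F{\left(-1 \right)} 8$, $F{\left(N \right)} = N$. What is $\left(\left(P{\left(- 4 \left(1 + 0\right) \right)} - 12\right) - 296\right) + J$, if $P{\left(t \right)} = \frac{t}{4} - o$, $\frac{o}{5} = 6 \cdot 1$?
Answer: $-347$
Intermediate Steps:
$o = 30$ ($o = 5 \cdot 6 \cdot 1 = 5 \cdot 6 = 30$)
$P{\left(t \right)} = -30 + \frac{t}{4}$ ($P{\left(t \right)} = \frac{t}{4} - 30 = -30 + \frac{t}{4}$)
$J = -8$ ($J = \left(-1\right) 8 = -8$)
$\left(\left(P{\left(- 4 \left(1 + 0\right) \right)} - 12\right) - 296\right) + J = \left(\left(\left(-30 + \frac{\left(-4\right) \left(1 + 0\right)}{4}\right) - 12\right) - 296\right) - 8 = \left(\left(\left(-30 + \frac{\left(-4\right) 1}{4}\right) - 12\right) - 296\right) - 8 = \left(\left(\left(-30 + \frac{1}{4} \left(-4\right)\right) - 12\right) - 296\right) - 8 = \left(\left(\left(-30 - 1\right) - 12\right) - 296\right) - 8 = \left(\left(-31 - 12\right) - 296\right) - 8 = \left(-43 - 296\right) - 8 = -339 - 8 = -347$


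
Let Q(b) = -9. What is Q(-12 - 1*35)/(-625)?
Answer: 9/625 ≈ 0.014400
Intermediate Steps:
Q(-12 - 1*35)/(-625) = -9/(-625) = -9*(-1/625) = 9/625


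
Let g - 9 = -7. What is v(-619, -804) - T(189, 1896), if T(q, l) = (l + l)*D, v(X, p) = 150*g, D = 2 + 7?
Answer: -33828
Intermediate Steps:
g = 2 (g = 9 - 7 = 2)
D = 9
v(X, p) = 300 (v(X, p) = 150*2 = 300)
T(q, l) = 18*l (T(q, l) = (l + l)*9 = (2*l)*9 = 18*l)
v(-619, -804) - T(189, 1896) = 300 - 18*1896 = 300 - 1*34128 = 300 - 34128 = -33828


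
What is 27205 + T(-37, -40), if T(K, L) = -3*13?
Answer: 27166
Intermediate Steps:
T(K, L) = -39
27205 + T(-37, -40) = 27205 - 39 = 27166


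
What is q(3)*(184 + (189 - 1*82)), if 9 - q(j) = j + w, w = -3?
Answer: 2619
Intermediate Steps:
q(j) = 12 - j (q(j) = 9 - (j - 3) = 9 - (-3 + j) = 9 + (3 - j) = 12 - j)
q(3)*(184 + (189 - 1*82)) = (12 - 1*3)*(184 + (189 - 1*82)) = (12 - 3)*(184 + (189 - 82)) = 9*(184 + 107) = 9*291 = 2619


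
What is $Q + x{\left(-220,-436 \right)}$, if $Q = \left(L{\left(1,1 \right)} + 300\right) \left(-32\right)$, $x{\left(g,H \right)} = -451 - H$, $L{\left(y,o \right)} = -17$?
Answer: $-9071$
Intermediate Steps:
$Q = -9056$ ($Q = \left(-17 + 300\right) \left(-32\right) = 283 \left(-32\right) = -9056$)
$Q + x{\left(-220,-436 \right)} = -9056 - 15 = -9071$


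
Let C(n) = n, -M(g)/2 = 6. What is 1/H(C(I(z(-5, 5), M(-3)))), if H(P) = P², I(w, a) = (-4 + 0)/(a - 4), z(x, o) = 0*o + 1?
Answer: 16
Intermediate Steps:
z(x, o) = 1 (z(x, o) = 0 + 1 = 1)
M(g) = -12 (M(g) = -2*6 = -12)
I(w, a) = -4/(-4 + a)
1/H(C(I(z(-5, 5), M(-3)))) = 1/((-4/(-4 - 12))²) = 1/((-4/(-16))²) = 1/((-4*(-1/16))²) = 1/((¼)²) = 1/(1/16) = 16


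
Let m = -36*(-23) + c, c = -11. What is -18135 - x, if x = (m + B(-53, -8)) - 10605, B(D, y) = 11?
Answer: -8358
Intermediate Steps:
m = 817 (m = -36*(-23) - 11 = 828 - 11 = 817)
x = -9777 (x = (817 + 11) - 10605 = 828 - 10605 = -9777)
-18135 - x = -18135 - 1*(-9777) = -18135 + 9777 = -8358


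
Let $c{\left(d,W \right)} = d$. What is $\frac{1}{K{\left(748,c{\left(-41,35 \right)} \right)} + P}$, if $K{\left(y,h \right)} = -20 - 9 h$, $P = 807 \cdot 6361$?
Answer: $\frac{1}{5133676} \approx 1.9479 \cdot 10^{-7}$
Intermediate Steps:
$P = 5133327$
$\frac{1}{K{\left(748,c{\left(-41,35 \right)} \right)} + P} = \frac{1}{\left(-20 - -369\right) + 5133327} = \frac{1}{\left(-20 + 369\right) + 5133327} = \frac{1}{349 + 5133327} = \frac{1}{5133676}$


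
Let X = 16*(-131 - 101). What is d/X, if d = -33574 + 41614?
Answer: -1005/464 ≈ -2.1659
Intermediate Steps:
X = -3712 (X = 16*(-232) = -3712)
d = 8040
d/X = 8040/(-3712) = 8040*(-1/3712) = -1005/464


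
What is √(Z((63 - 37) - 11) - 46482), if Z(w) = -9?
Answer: I*√46491 ≈ 215.62*I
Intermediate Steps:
√(Z((63 - 37) - 11) - 46482) = √(-9 - 46482) = √(-46491) = I*√46491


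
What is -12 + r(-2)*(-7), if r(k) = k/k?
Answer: -19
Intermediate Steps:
r(k) = 1
-12 + r(-2)*(-7) = -12 + 1*(-7) = -12 - 7 = -19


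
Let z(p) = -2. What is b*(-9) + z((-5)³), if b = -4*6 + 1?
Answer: 205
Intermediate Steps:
b = -23 (b = -24 + 1 = -23)
b*(-9) + z((-5)³) = -23*(-9) - 2 = 207 - 2 = 205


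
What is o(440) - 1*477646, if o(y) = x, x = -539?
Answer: -478185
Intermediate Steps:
o(y) = -539
o(440) - 1*477646 = -539 - 1*477646 = -539 - 477646 = -478185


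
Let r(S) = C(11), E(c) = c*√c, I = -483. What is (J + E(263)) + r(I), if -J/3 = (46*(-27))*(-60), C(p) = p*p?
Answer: -223439 + 263*√263 ≈ -2.1917e+5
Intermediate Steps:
E(c) = c^(3/2)
C(p) = p²
r(S) = 121 (r(S) = 11² = 121)
J = -223560 (J = -3*46*(-27)*(-60) = -(-3726)*(-60) = -3*74520 = -223560)
(J + E(263)) + r(I) = (-223560 + 263^(3/2)) + 121 = (-223560 + 263*√263) + 121 = -223439 + 263*√263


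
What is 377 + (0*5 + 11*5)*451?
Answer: 25182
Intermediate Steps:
377 + (0*5 + 11*5)*451 = 377 + (0 + 55)*451 = 377 + 55*451 = 377 + 24805 = 25182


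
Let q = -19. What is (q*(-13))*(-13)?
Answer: -3211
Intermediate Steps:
(q*(-13))*(-13) = -19*(-13)*(-13) = 247*(-13) = -3211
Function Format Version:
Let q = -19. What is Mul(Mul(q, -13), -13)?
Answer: -3211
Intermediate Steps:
Mul(Mul(q, -13), -13) = Mul(Mul(-19, -13), -13) = Mul(247, -13) = -3211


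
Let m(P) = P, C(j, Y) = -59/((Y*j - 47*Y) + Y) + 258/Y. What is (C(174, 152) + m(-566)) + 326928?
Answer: 334196423/1024 ≈ 3.2636e+5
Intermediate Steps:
C(j, Y) = -59/(-46*Y + Y*j) + 258/Y (C(j, Y) = -59/((-47*Y + Y*j) + Y) + 258/Y = -59/(-46*Y + Y*j) + 258/Y)
(C(174, 152) + m(-566)) + 326928 = ((-11927 + 258*174)/(152*(-46 + 174)) - 566) + 326928 = ((1/152)*(-11927 + 44892)/128 - 566) + 326928 = ((1/152)*(1/128)*32965 - 566) + 326928 = (1735/1024 - 566) + 326928 = -577849/1024 + 326928 = 334196423/1024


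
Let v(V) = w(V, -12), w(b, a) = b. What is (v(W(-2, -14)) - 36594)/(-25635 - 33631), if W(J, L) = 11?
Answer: 36583/59266 ≈ 0.61727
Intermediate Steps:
v(V) = V
(v(W(-2, -14)) - 36594)/(-25635 - 33631) = (11 - 36594)/(-25635 - 33631) = -36583/(-59266) = -36583*(-1/59266) = 36583/59266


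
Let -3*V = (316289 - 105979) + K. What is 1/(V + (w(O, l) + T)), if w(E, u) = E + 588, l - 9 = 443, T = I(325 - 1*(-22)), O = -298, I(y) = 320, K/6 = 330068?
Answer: -3/2188888 ≈ -1.3706e-6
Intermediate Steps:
K = 1980408 (K = 6*330068 = 1980408)
V = -2190718/3 (V = -((316289 - 105979) + 1980408)/3 = -(210310 + 1980408)/3 = -1/3*2190718 = -2190718/3 ≈ -7.3024e+5)
T = 320
l = 452 (l = 9 + 443 = 452)
w(E, u) = 588 + E
1/(V + (w(O, l) + T)) = 1/(-2190718/3 + ((588 - 298) + 320)) = 1/(-2190718/3 + (290 + 320)) = 1/(-2190718/3 + 610) = 1/(-2188888/3) = -3/2188888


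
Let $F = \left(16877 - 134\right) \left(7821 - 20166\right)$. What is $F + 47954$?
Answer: $-206644381$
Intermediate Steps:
$F = -206692335$ ($F = 16743 \left(-12345\right) = -206692335$)
$F + 47954 = -206692335 + 47954 = -206644381$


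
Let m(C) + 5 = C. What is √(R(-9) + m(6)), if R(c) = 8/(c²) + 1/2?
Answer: √518/18 ≈ 1.2644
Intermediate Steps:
m(C) = -5 + C
R(c) = ½ + 8/c² (R(c) = 8/c² + 1*(½) = 8/c² + ½ = ½ + 8/c²)
√(R(-9) + m(6)) = √((½ + 8/(-9)²) + (-5 + 6)) = √((½ + 8*(1/81)) + 1) = √((½ + 8/81) + 1) = √(97/162 + 1) = √(259/162) = √518/18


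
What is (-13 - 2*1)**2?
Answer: 225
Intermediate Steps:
(-13 - 2*1)**2 = (-13 - 2)**2 = (-15)**2 = 225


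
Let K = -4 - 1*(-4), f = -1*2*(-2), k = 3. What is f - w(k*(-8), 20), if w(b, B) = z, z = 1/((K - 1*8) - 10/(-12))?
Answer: 178/43 ≈ 4.1395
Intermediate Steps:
f = 4 (f = -2*(-2) = 4)
K = 0 (K = -4 + 4 = 0)
z = -6/43 (z = 1/((0 - 1*8) - 10/(-12)) = 1/((0 - 8) - 10*(-1/12)) = 1/(-8 + 5/6) = 1/(-43/6) = -6/43 ≈ -0.13953)
w(b, B) = -6/43
f - w(k*(-8), 20) = 4 - 1*(-6/43) = 4 + 6/43 = 178/43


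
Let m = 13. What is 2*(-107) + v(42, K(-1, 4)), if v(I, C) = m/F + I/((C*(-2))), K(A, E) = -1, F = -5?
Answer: -978/5 ≈ -195.60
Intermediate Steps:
v(I, C) = -13/5 - I/(2*C) (v(I, C) = 13/(-5) + I/((C*(-2))) = 13*(-⅕) + I/((-2*C)) = -13/5 + I*(-1/(2*C)) = -13/5 - I/(2*C))
2*(-107) + v(42, K(-1, 4)) = 2*(-107) + (-13/5 - ½*42/(-1)) = -214 + (-13/5 - ½*42*(-1)) = -214 + (-13/5 + 21) = -214 + 92/5 = -978/5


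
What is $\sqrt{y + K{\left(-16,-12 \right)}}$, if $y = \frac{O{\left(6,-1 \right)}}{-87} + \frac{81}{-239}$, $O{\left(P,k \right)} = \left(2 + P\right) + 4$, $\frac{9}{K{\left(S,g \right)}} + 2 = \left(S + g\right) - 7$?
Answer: $\frac{2 i \sqrt{11839132202}}{256447} \approx 0.84858 i$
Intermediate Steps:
$K{\left(S,g \right)} = \frac{9}{-9 + S + g}$ ($K{\left(S,g \right)} = \frac{9}{-2 - \left(7 - S - g\right)} = \frac{9}{-2 + \left(-7 + S + g\right)} = \frac{9}{-9 + S + g}$)
$O{\left(P,k \right)} = 6 + P$
$y = - \frac{3305}{6931}$ ($y = \frac{6 + 6}{-87} + \frac{81}{-239} = 12 \left(- \frac{1}{87}\right) + 81 \left(- \frac{1}{239}\right) = - \frac{4}{29} - \frac{81}{239} = - \frac{3305}{6931} \approx -0.47684$)
$\sqrt{y + K{\left(-16,-12 \right)}} = \sqrt{- \frac{3305}{6931} + \frac{9}{-9 - 16 - 12}} = \sqrt{- \frac{3305}{6931} + \frac{9}{-37}} = \sqrt{- \frac{3305}{6931} + 9 \left(- \frac{1}{37}\right)} = \sqrt{- \frac{3305}{6931} - \frac{9}{37}} = \sqrt{- \frac{184664}{256447}} = \frac{2 i \sqrt{11839132202}}{256447}$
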